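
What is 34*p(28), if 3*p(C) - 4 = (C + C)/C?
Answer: 68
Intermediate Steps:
p(C) = 2 (p(C) = 4/3 + ((C + C)/C)/3 = 4/3 + ((2*C)/C)/3 = 4/3 + (⅓)*2 = 4/3 + ⅔ = 2)
34*p(28) = 34*2 = 68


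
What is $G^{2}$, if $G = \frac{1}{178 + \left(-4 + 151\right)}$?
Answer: $\frac{1}{105625} \approx 9.4675 \cdot 10^{-6}$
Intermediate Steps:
$G = \frac{1}{325}$ ($G = \frac{1}{178 + 147} = \frac{1}{325} \approx 0.0030769$)
$G^{2} = \left(\frac{1}{325}\right)^{2} = \frac{1}{105625}$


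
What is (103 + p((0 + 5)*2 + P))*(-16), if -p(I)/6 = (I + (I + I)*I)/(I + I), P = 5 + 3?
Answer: 128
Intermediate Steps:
P = 8
p(I) = -3*(I + 2*I²)/I (p(I) = -6*(I + (I + I)*I)/(I + I) = -6*(I + (2*I)*I)/(2*I) = -6*(I + 2*I²)*1/(2*I) = -3*(I + 2*I²)/I)
(103 + p((0 + 5)*2 + P))*(-16) = (103 + (-3 - 6*((0 + 5)*2 + 8)))*(-16) = (103 + (-3 - 6*(5*2 + 8)))*(-16) = (103 + (-3 - 6*(10 + 8)))*(-16) = (103 + (-3 - 6*18))*(-16) = (103 + (-3 - 108))*(-16) = (103 - 111)*(-16) = -8*(-16) = 128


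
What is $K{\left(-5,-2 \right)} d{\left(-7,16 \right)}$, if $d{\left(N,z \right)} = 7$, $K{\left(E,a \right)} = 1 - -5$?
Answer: $42$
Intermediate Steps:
$K{\left(E,a \right)} = 6$ ($K{\left(E,a \right)} = 1 + 5 = 6$)
$K{\left(-5,-2 \right)} d{\left(-7,16 \right)} = 6 \cdot 7 = 42$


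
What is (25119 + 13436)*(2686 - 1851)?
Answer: 32193425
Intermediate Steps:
(25119 + 13436)*(2686 - 1851) = 38555*835 = 32193425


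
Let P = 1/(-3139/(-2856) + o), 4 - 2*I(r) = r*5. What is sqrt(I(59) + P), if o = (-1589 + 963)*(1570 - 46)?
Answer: I*sqrt(4320728660991457605270)/5449378810 ≈ 12.062*I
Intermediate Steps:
o = -954024 (o = -626*1524 = -954024)
I(r) = 2 - 5*r/2 (I(r) = 2 - r*5/2 = 2 - 5*r/2)
P = -2856/2724689405 (P = 1/(-3139/(-2856) - 954024) = 1/(-3139*(-1/2856) - 954024) = 1/(3139/2856 - 954024) = 1/(-2724689405/2856) = -2856/2724689405 ≈ -1.0482e-6)
sqrt(I(59) + P) = sqrt((2 - 5/2*59) - 2856/2724689405) = sqrt((2 - 295/2) - 2856/2724689405) = sqrt(-291/2 - 2856/2724689405) = sqrt(-792884622567/5449378810) = I*sqrt(4320728660991457605270)/5449378810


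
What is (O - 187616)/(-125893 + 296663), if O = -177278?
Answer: -182447/85385 ≈ -2.1368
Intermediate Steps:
(O - 187616)/(-125893 + 296663) = (-177278 - 187616)/(-125893 + 296663) = -364894/170770 = -364894*1/170770 = -182447/85385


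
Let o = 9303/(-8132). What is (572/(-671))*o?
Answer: 120939/124013 ≈ 0.97521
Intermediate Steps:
o = -9303/8132 (o = 9303*(-1/8132) = -9303/8132 ≈ -1.1440)
(572/(-671))*o = (572/(-671))*(-9303/8132) = (572*(-1/671))*(-9303/8132) = -52/61*(-9303/8132) = 120939/124013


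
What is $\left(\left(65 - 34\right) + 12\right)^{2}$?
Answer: $1849$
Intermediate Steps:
$\left(\left(65 - 34\right) + 12\right)^{2} = \left(31 + 12\right)^{2} = 43^{2} = 1849$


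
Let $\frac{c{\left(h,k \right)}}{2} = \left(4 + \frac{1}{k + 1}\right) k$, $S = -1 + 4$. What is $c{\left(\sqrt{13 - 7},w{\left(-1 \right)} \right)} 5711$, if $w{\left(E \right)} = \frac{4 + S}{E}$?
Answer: $- \frac{919471}{3} \approx -3.0649 \cdot 10^{5}$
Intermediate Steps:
$S = 3$
$w{\left(E \right)} = \frac{7}{E}$ ($w{\left(E \right)} = \frac{4 + 3}{E} = \frac{7}{E}$)
$c{\left(h,k \right)} = 2 k \left(4 + \frac{1}{1 + k}\right)$ ($c{\left(h,k \right)} = 2 \left(4 + \frac{1}{k + 1}\right) k = 2 \left(4 + \frac{1}{1 + k}\right) k = 2 k \left(4 + \frac{1}{1 + k}\right)$)
$c{\left(\sqrt{13 - 7},w{\left(-1 \right)} \right)} 5711 = \frac{2 \frac{7}{-1} \left(5 + 4 \frac{7}{-1}\right)}{1 + \frac{7}{-1}} \cdot 5711 = \frac{2 \cdot 7 \left(-1\right) \left(5 + 4 \cdot 7 \left(-1\right)\right)}{1 + 7 \left(-1\right)} 5711 = 2 \left(-7\right) \frac{1}{1 - 7} \left(5 + 4 \left(-7\right)\right) 5711 = 2 \left(-7\right) \frac{1}{-6} \left(5 - 28\right) 5711 = 2 \left(-7\right) \left(- \frac{1}{6}\right) \left(-23\right) 5711 = \left(- \frac{161}{3}\right) 5711 = - \frac{919471}{3}$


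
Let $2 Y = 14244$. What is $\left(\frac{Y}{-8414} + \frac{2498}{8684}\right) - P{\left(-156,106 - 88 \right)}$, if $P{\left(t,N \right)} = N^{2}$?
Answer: $- \frac{5928648575}{18266794} \approx -324.56$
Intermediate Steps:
$Y = 7122$ ($Y = \frac{1}{2} \cdot 14244 = 7122$)
$\left(\frac{Y}{-8414} + \frac{2498}{8684}\right) - P{\left(-156,106 - 88 \right)} = \left(\frac{7122}{-8414} + \frac{2498}{8684}\right) - \left(106 - 88\right)^{2} = \left(7122 \left(- \frac{1}{8414}\right) + 2498 \cdot \frac{1}{8684}\right) - 18^{2} = \left(- \frac{3561}{4207} + \frac{1249}{4342}\right) - 324 = - \frac{10207319}{18266794} - 324 = - \frac{5928648575}{18266794}$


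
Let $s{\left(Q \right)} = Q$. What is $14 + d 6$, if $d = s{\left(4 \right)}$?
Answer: $38$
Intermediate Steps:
$d = 4$
$14 + d 6 = 14 + 4 \cdot 6 = 14 + 24 = 38$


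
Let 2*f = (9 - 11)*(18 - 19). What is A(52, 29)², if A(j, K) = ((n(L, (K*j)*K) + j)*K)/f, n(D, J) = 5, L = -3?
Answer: 2732409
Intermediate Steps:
f = 1 (f = ((9 - 11)*(18 - 19))/2 = (-2*(-1))/2 = (½)*2 = 1)
A(j, K) = K*(5 + j) (A(j, K) = ((5 + j)*K)/1 = (K*(5 + j))*1 = K*(5 + j))
A(52, 29)² = (29*(5 + 52))² = (29*57)² = 1653² = 2732409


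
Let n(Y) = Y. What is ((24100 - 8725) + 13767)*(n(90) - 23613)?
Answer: -685507266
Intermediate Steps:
((24100 - 8725) + 13767)*(n(90) - 23613) = ((24100 - 8725) + 13767)*(90 - 23613) = (15375 + 13767)*(-23523) = 29142*(-23523) = -685507266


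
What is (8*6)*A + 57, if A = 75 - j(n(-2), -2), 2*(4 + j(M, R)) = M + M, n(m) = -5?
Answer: 4089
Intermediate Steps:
j(M, R) = -4 + M (j(M, R) = -4 + (M + M)/2 = -4 + (2*M)/2 = -4 + M)
A = 84 (A = 75 - (-4 - 5) = 75 - 1*(-9) = 75 + 9 = 84)
(8*6)*A + 57 = (8*6)*84 + 57 = 48*84 + 57 = 4032 + 57 = 4089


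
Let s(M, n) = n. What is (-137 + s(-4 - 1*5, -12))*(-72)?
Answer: 10728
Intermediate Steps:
(-137 + s(-4 - 1*5, -12))*(-72) = (-137 - 12)*(-72) = -149*(-72) = 10728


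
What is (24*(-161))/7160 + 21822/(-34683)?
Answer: -12094193/10347095 ≈ -1.1688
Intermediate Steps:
(24*(-161))/7160 + 21822/(-34683) = -3864*1/7160 + 21822*(-1/34683) = -483/895 - 7274/11561 = -12094193/10347095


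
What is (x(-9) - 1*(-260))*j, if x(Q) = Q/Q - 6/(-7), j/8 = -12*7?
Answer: -175968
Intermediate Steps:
j = -672 (j = 8*(-12*7) = 8*(-84) = -672)
x(Q) = 13/7 (x(Q) = 1 - 6*(-⅐) = 1 + 6/7 = 13/7)
(x(-9) - 1*(-260))*j = (13/7 - 1*(-260))*(-672) = (13/7 + 260)*(-672) = (1833/7)*(-672) = -175968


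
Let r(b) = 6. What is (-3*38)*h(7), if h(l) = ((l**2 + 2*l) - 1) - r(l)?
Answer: -6384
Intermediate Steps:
h(l) = -7 + l**2 + 2*l (h(l) = ((l**2 + 2*l) - 1) - 1*6 = (-1 + l**2 + 2*l) - 6 = -7 + l**2 + 2*l)
(-3*38)*h(7) = (-3*38)*(-7 + 7**2 + 2*7) = -114*(-7 + 49 + 14) = -114*56 = -6384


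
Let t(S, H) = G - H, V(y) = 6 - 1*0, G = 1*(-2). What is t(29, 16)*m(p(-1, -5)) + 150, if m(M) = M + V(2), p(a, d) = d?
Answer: 132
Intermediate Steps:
G = -2
V(y) = 6 (V(y) = 6 + 0 = 6)
m(M) = 6 + M (m(M) = M + 6 = 6 + M)
t(S, H) = -2 - H
t(29, 16)*m(p(-1, -5)) + 150 = (-2 - 1*16)*(6 - 5) + 150 = (-2 - 16)*1 + 150 = -18*1 + 150 = -18 + 150 = 132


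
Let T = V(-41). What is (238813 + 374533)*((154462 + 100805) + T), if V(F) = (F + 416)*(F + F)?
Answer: 137706603882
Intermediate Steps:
V(F) = 2*F*(416 + F) (V(F) = (416 + F)*(2*F) = 2*F*(416 + F))
T = -30750 (T = 2*(-41)*(416 - 41) = 2*(-41)*375 = -30750)
(238813 + 374533)*((154462 + 100805) + T) = (238813 + 374533)*((154462 + 100805) - 30750) = 613346*(255267 - 30750) = 613346*224517 = 137706603882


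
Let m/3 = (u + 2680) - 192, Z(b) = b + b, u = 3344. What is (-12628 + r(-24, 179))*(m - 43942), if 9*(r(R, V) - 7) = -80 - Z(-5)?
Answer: 3005825914/9 ≈ 3.3398e+8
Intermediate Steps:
Z(b) = 2*b
r(R, V) = -7/9 (r(R, V) = 7 + (-80 - 2*(-5))/9 = 7 + (-80 - 1*(-10))/9 = 7 + (-80 + 10)/9 = 7 + (⅑)*(-70) = 7 - 70/9 = -7/9)
m = 17496 (m = 3*((3344 + 2680) - 192) = 3*(6024 - 192) = 3*5832 = 17496)
(-12628 + r(-24, 179))*(m - 43942) = (-12628 - 7/9)*(17496 - 43942) = -113659/9*(-26446) = 3005825914/9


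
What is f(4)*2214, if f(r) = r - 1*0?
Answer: 8856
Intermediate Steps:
f(r) = r (f(r) = r + 0 = r)
f(4)*2214 = 4*2214 = 8856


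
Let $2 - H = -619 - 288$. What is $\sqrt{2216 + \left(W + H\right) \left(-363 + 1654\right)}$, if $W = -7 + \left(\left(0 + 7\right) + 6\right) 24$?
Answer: $\sqrt{1569490} \approx 1252.8$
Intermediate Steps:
$H = 909$ ($H = 2 - \left(-619 - 288\right) = 2 - -907 = 2 + 907 = 909$)
$W = 305$ ($W = -7 + \left(7 + 6\right) 24 = -7 + 13 \cdot 24 = -7 + 312 = 305$)
$\sqrt{2216 + \left(W + H\right) \left(-363 + 1654\right)} = \sqrt{2216 + \left(305 + 909\right) \left(-363 + 1654\right)} = \sqrt{2216 + 1214 \cdot 1291} = \sqrt{2216 + 1567274} = \sqrt{1569490}$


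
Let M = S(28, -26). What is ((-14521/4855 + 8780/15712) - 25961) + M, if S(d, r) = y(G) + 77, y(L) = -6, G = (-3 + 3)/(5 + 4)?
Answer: -493780073363/19070440 ≈ -25892.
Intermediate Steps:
G = 0 (G = 0/9 = 0*(⅑) = 0)
S(d, r) = 71 (S(d, r) = -6 + 77 = 71)
M = 71
((-14521/4855 + 8780/15712) - 25961) + M = ((-14521/4855 + 8780/15712) - 25961) + 71 = ((-14521*1/4855 + 8780*(1/15712)) - 25961) + 71 = ((-14521/4855 + 2195/3928) - 25961) + 71 = (-46381763/19070440 - 25961) + 71 = -495134074603/19070440 + 71 = -493780073363/19070440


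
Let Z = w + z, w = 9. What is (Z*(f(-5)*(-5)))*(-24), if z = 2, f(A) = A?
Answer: -6600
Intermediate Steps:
Z = 11 (Z = 9 + 2 = 11)
(Z*(f(-5)*(-5)))*(-24) = (11*(-5*(-5)))*(-24) = (11*25)*(-24) = 275*(-24) = -6600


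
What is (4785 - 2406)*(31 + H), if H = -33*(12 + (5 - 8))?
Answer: -632814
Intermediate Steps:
H = -297 (H = -33*(12 - 3) = -33*9 = -297)
(4785 - 2406)*(31 + H) = (4785 - 2406)*(31 - 297) = 2379*(-266) = -632814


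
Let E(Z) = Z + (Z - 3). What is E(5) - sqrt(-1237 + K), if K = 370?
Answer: 7 - 17*I*sqrt(3) ≈ 7.0 - 29.445*I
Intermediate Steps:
E(Z) = -3 + 2*Z (E(Z) = Z + (-3 + Z) = -3 + 2*Z)
E(5) - sqrt(-1237 + K) = (-3 + 2*5) - sqrt(-1237 + 370) = (-3 + 10) - sqrt(-867) = 7 - 17*I*sqrt(3)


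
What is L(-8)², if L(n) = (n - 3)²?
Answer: 14641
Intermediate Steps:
L(n) = (-3 + n)²
L(-8)² = ((-3 - 8)²)² = ((-11)²)² = 121² = 14641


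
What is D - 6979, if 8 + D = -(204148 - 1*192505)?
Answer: -18630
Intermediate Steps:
D = -11651 (D = -8 - (204148 - 1*192505) = -8 - (204148 - 192505) = -8 - 1*11643 = -8 - 11643 = -11651)
D - 6979 = -11651 - 6979 = -18630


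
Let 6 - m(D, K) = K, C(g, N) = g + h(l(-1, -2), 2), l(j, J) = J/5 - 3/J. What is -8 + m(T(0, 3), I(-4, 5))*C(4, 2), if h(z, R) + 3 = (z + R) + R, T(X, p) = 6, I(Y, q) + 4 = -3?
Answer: 713/10 ≈ 71.300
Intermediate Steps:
I(Y, q) = -7 (I(Y, q) = -4 - 3 = -7)
l(j, J) = -3/J + J/5 (l(j, J) = J*(1/5) - 3/J = J/5 - 3/J = -3/J + J/5)
h(z, R) = -3 + z + 2*R (h(z, R) = -3 + ((z + R) + R) = -3 + ((R + z) + R) = -3 + (z + 2*R) = -3 + z + 2*R)
C(g, N) = 21/10 + g (C(g, N) = g + (-3 + (-3/(-2) + (1/5)*(-2)) + 2*2) = g + (-3 + (-3*(-1/2) - 2/5) + 4) = g + (-3 + (3/2 - 2/5) + 4) = g + (-3 + 11/10 + 4) = g + 21/10 = 21/10 + g)
m(D, K) = 6 - K
-8 + m(T(0, 3), I(-4, 5))*C(4, 2) = -8 + (6 - 1*(-7))*(21/10 + 4) = -8 + (6 + 7)*(61/10) = -8 + 13*(61/10) = -8 + 793/10 = 713/10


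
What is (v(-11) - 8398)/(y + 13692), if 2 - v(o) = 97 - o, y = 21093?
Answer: -8504/34785 ≈ -0.24447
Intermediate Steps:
v(o) = -95 + o (v(o) = 2 - (97 - o) = 2 + (-97 + o) = -95 + o)
(v(-11) - 8398)/(y + 13692) = ((-95 - 11) - 8398)/(21093 + 13692) = (-106 - 8398)/34785 = -8504*1/34785 = -8504/34785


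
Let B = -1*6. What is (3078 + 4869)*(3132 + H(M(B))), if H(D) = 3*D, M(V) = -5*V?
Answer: 25605234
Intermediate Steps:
B = -6
(3078 + 4869)*(3132 + H(M(B))) = (3078 + 4869)*(3132 + 3*(-5*(-6))) = 7947*(3132 + 3*30) = 7947*(3132 + 90) = 7947*3222 = 25605234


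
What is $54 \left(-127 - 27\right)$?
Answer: $-8316$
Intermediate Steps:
$54 \left(-127 - 27\right) = 54 \left(-154\right) = -8316$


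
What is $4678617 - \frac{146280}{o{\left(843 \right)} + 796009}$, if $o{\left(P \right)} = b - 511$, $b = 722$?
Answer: $\frac{186260414073}{39811} \approx 4.6786 \cdot 10^{6}$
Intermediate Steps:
$o{\left(P \right)} = 211$ ($o{\left(P \right)} = 722 - 511 = 211$)
$4678617 - \frac{146280}{o{\left(843 \right)} + 796009} = 4678617 - \frac{146280}{211 + 796009} = 4678617 - \frac{146280}{796220} = 4678617 - 146280 \cdot \frac{1}{796220} = 4678617 - \frac{7314}{39811} = \frac{186260414073}{39811}$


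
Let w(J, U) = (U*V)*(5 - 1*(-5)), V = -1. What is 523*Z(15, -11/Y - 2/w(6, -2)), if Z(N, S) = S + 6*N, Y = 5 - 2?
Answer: 1353001/30 ≈ 45100.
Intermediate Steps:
w(J, U) = -10*U (w(J, U) = (U*(-1))*(5 - 1*(-5)) = (-U)*(5 + 5) = -U*10 = -10*U)
Y = 3
523*Z(15, -11/Y - 2/w(6, -2)) = 523*((-11/3 - 2/((-10*(-2)))) + 6*15) = 523*((-11*1/3 - 2/20) + 90) = 523*((-11/3 - 2*1/20) + 90) = 523*((-11/3 - 1/10) + 90) = 523*(-113/30 + 90) = 523*(2587/30) = 1353001/30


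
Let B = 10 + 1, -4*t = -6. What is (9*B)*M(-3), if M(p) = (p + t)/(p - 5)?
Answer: 297/16 ≈ 18.563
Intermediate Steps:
t = 3/2 (t = -¼*(-6) = 3/2 ≈ 1.5000)
M(p) = (3/2 + p)/(-5 + p) (M(p) = (p + 3/2)/(p - 5) = (3/2 + p)/(-5 + p))
B = 11
(9*B)*M(-3) = (9*11)*((3/2 - 3)/(-5 - 3)) = 99*(-3/2/(-8)) = 99*(-⅛*(-3/2)) = 99*(3/16) = 297/16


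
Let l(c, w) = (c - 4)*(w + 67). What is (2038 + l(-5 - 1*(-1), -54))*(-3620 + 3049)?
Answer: -1104314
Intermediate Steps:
l(c, w) = (-4 + c)*(67 + w)
(2038 + l(-5 - 1*(-1), -54))*(-3620 + 3049) = (2038 + (-268 - 4*(-54) + 67*(-5 - 1*(-1)) + (-5 - 1*(-1))*(-54)))*(-3620 + 3049) = (2038 + (-268 + 216 + 67*(-5 + 1) + (-5 + 1)*(-54)))*(-571) = (2038 + (-268 + 216 + 67*(-4) - 4*(-54)))*(-571) = (2038 + (-268 + 216 - 268 + 216))*(-571) = (2038 - 104)*(-571) = 1934*(-571) = -1104314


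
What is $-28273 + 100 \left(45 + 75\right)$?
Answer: $-16273$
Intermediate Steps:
$-28273 + 100 \left(45 + 75\right) = -28273 + 100 \cdot 120 = -28273 + 12000 = -16273$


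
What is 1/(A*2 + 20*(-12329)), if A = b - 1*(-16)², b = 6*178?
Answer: -1/244956 ≈ -4.0824e-6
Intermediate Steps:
b = 1068
A = 812 (A = 1068 - 1*(-16)² = 1068 - 1*256 = 1068 - 256 = 812)
1/(A*2 + 20*(-12329)) = 1/(812*2 + 20*(-12329)) = 1/(1624 - 246580) = 1/(-244956) = -1/244956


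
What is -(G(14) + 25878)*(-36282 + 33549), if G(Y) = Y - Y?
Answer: 70724574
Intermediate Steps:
G(Y) = 0
-(G(14) + 25878)*(-36282 + 33549) = -(0 + 25878)*(-36282 + 33549) = -25878*(-2733) = -1*(-70724574) = 70724574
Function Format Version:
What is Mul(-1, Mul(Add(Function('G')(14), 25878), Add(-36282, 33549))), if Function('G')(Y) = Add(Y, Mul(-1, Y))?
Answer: 70724574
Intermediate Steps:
Function('G')(Y) = 0
Mul(-1, Mul(Add(Function('G')(14), 25878), Add(-36282, 33549))) = Mul(-1, Mul(Add(0, 25878), Add(-36282, 33549))) = Mul(-1, Mul(25878, -2733)) = Mul(-1, -70724574) = 70724574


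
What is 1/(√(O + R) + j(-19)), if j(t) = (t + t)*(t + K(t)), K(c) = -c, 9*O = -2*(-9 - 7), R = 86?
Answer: 3*√806/806 ≈ 0.10567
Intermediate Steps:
O = 32/9 (O = (-2*(-9 - 7))/9 = (-2*(-16))/9 = (⅑)*32 = 32/9 ≈ 3.5556)
j(t) = 0 (j(t) = (t + t)*(t - t) = (2*t)*0 = 0)
1/(√(O + R) + j(-19)) = 1/(√(32/9 + 86) + 0) = 1/(√(806/9) + 0) = 1/(√806/3 + 0) = 1/(√806/3) = 3*√806/806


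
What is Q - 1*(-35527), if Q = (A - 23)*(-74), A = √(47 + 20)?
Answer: 37229 - 74*√67 ≈ 36623.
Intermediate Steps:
A = √67 ≈ 8.1853
Q = 1702 - 74*√67 (Q = (√67 - 23)*(-74) = (-23 + √67)*(-74) = 1702 - 74*√67 ≈ 1096.3)
Q - 1*(-35527) = (1702 - 74*√67) - 1*(-35527) = (1702 - 74*√67) + 35527 = 37229 - 74*√67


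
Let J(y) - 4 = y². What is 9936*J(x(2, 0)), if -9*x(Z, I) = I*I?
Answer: 39744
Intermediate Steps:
x(Z, I) = -I²/9 (x(Z, I) = -I*I/9 = -I²/9)
J(y) = 4 + y²
9936*J(x(2, 0)) = 9936*(4 + (-⅑*0²)²) = 9936*(4 + (-⅑*0)²) = 9936*(4 + 0²) = 9936*(4 + 0) = 9936*4 = 39744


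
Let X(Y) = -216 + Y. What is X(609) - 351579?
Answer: -351186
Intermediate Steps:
X(609) - 351579 = (-216 + 609) - 351579 = 393 - 351579 = -351186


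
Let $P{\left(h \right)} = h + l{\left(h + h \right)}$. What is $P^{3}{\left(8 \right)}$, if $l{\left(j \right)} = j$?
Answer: $13824$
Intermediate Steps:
$P{\left(h \right)} = 3 h$ ($P{\left(h \right)} = h + \left(h + h\right) = h + 2 h = 3 h$)
$P^{3}{\left(8 \right)} = \left(3 \cdot 8\right)^{3} = 24^{3} = 13824$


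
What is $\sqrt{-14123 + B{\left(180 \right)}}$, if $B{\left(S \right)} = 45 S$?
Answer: $i \sqrt{6023} \approx 77.608 i$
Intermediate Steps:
$\sqrt{-14123 + B{\left(180 \right)}} = \sqrt{-14123 + 45 \cdot 180} = \sqrt{-14123 + 8100} = \sqrt{-6023} = i \sqrt{6023}$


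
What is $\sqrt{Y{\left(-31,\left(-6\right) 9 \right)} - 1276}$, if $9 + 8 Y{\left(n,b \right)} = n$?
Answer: $i \sqrt{1281} \approx 35.791 i$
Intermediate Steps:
$Y{\left(n,b \right)} = - \frac{9}{8} + \frac{n}{8}$
$\sqrt{Y{\left(-31,\left(-6\right) 9 \right)} - 1276} = \sqrt{\left(- \frac{9}{8} + \frac{1}{8} \left(-31\right)\right) - 1276} = \sqrt{\left(- \frac{9}{8} - \frac{31}{8}\right) - 1276} = \sqrt{-5 - 1276} = \sqrt{-1281} = i \sqrt{1281}$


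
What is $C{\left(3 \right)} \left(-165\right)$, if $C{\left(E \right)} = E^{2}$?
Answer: $-1485$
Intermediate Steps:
$C{\left(3 \right)} \left(-165\right) = 3^{2} \left(-165\right) = 9 \left(-165\right) = -1485$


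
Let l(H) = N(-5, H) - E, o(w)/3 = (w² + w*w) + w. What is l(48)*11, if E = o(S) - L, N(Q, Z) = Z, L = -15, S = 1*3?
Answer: -330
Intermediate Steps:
S = 3
o(w) = 3*w + 6*w² (o(w) = 3*((w² + w*w) + w) = 3*((w² + w²) + w) = 3*(2*w² + w) = 3*(w + 2*w²) = 3*w + 6*w²)
E = 78 (E = 3*3*(1 + 2*3) - 1*(-15) = 3*3*(1 + 6) + 15 = 3*3*7 + 15 = 63 + 15 = 78)
l(H) = -78 + H (l(H) = H - 1*78 = H - 78 = -78 + H)
l(48)*11 = (-78 + 48)*11 = -30*11 = -330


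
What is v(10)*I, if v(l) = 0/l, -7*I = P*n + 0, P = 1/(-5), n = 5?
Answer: 0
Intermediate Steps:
P = -⅕ ≈ -0.20000
I = ⅐ (I = -(-⅕*5 + 0)/7 = -(-1 + 0)/7 = -⅐*(-1) = ⅐ ≈ 0.14286)
v(l) = 0
v(10)*I = 0*(⅐) = 0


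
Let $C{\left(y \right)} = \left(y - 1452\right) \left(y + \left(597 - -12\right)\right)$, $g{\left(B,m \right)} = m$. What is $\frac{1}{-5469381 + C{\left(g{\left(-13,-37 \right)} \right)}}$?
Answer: $- \frac{1}{6321089} \approx -1.582 \cdot 10^{-7}$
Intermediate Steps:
$C{\left(y \right)} = \left(-1452 + y\right) \left(609 + y\right)$ ($C{\left(y \right)} = \left(-1452 + y\right) \left(y + \left(597 + 12\right)\right) = \left(-1452 + y\right) \left(y + 609\right) = \left(-1452 + y\right) \left(609 + y\right)$)
$\frac{1}{-5469381 + C{\left(g{\left(-13,-37 \right)} \right)}} = \frac{1}{-5469381 - \left(853077 - 1369\right)} = \frac{1}{-5469381 + \left(-884268 + 1369 + 31191\right)} = \frac{1}{-5469381 - 851708} = \frac{1}{-6321089} = - \frac{1}{6321089}$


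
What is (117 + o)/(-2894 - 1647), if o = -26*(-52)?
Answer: -1469/4541 ≈ -0.32350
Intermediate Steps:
o = 1352
(117 + o)/(-2894 - 1647) = (117 + 1352)/(-2894 - 1647) = 1469/(-4541) = 1469*(-1/4541) = -1469/4541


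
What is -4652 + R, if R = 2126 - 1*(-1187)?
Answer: -1339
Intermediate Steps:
R = 3313 (R = 2126 + 1187 = 3313)
-4652 + R = -4652 + 3313 = -1339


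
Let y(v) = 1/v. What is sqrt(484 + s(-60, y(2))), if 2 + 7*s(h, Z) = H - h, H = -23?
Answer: sqrt(489) ≈ 22.113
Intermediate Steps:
s(h, Z) = -25/7 - h/7 (s(h, Z) = -2/7 + (-23 - h)/7 = -2/7 + (-23/7 - h/7) = -25/7 - h/7)
sqrt(484 + s(-60, y(2))) = sqrt(484 + (-25/7 - 1/7*(-60))) = sqrt(484 + (-25/7 + 60/7)) = sqrt(484 + 5) = sqrt(489)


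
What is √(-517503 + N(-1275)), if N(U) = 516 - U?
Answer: 8*I*√8058 ≈ 718.13*I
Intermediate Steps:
√(-517503 + N(-1275)) = √(-517503 + (516 - 1*(-1275))) = √(-517503 + (516 + 1275)) = √(-517503 + 1791) = √(-515712) = 8*I*√8058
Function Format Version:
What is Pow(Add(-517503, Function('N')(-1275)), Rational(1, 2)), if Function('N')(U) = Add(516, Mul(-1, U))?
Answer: Mul(8, I, Pow(8058, Rational(1, 2))) ≈ Mul(718.13, I)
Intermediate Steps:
Pow(Add(-517503, Function('N')(-1275)), Rational(1, 2)) = Pow(Add(-517503, Add(516, Mul(-1, -1275))), Rational(1, 2)) = Pow(Add(-517503, Add(516, 1275)), Rational(1, 2)) = Pow(Add(-517503, 1791), Rational(1, 2)) = Pow(-515712, Rational(1, 2)) = Mul(8, I, Pow(8058, Rational(1, 2)))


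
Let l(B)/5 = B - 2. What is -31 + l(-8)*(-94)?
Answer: 4669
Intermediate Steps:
l(B) = -10 + 5*B (l(B) = 5*(B - 2) = 5*(-2 + B) = -10 + 5*B)
-31 + l(-8)*(-94) = -31 + (-10 + 5*(-8))*(-94) = -31 + (-10 - 40)*(-94) = -31 - 50*(-94) = -31 + 4700 = 4669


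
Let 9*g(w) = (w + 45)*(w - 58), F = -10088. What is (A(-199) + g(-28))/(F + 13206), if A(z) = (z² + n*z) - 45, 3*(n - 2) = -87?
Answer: 402899/28062 ≈ 14.357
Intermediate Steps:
n = -27 (n = 2 + (⅓)*(-87) = 2 - 29 = -27)
A(z) = -45 + z² - 27*z (A(z) = (z² - 27*z) - 45 = -45 + z² - 27*z)
g(w) = (-58 + w)*(45 + w)/9 (g(w) = ((w + 45)*(w - 58))/9 = ((45 + w)*(-58 + w))/9 = ((-58 + w)*(45 + w))/9 = (-58 + w)*(45 + w)/9)
(A(-199) + g(-28))/(F + 13206) = ((-45 + (-199)² - 27*(-199)) + (-290 - 13/9*(-28) + (⅑)*(-28)²))/(-10088 + 13206) = ((-45 + 39601 + 5373) + (-290 + 364/9 + (⅑)*784))/3118 = (44929 + (-290 + 364/9 + 784/9))*(1/3118) = (44929 - 1462/9)*(1/3118) = (402899/9)*(1/3118) = 402899/28062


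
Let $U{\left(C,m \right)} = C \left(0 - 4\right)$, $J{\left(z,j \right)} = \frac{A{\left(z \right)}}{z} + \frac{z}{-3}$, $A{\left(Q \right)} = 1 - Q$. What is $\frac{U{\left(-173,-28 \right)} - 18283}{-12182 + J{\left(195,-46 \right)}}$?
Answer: $\frac{3430245}{2388359} \approx 1.4362$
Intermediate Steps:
$J{\left(z,j \right)} = - \frac{z}{3} + \frac{1 - z}{z}$ ($J{\left(z,j \right)} = \frac{1 - z}{z} + \frac{z}{-3} = \frac{1 - z}{z} + z \left(- \frac{1}{3}\right) = \frac{1 - z}{z} - \frac{z}{3} = - \frac{z}{3} + \frac{1 - z}{z}$)
$U{\left(C,m \right)} = - 4 C$ ($U{\left(C,m \right)} = C \left(-4\right) = - 4 C$)
$\frac{U{\left(-173,-28 \right)} - 18283}{-12182 + J{\left(195,-46 \right)}} = \frac{\left(-4\right) \left(-173\right) - 18283}{-12182 - \left(66 - \frac{1}{195}\right)} = \frac{692 - 18283}{-12182 - \frac{12869}{195}} = - \frac{17591}{-12182 - \frac{12869}{195}} = - \frac{17591}{- \frac{2388359}{195}} = \left(-17591\right) \left(- \frac{195}{2388359}\right) = \frac{3430245}{2388359}$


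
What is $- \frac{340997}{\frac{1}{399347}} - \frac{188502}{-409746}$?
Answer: $- \frac{9299604022707652}{68291} \approx -1.3618 \cdot 10^{11}$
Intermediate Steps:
$- \frac{340997}{\frac{1}{399347}} - \frac{188502}{-409746} = - 340997 \frac{1}{\frac{1}{399347}} - - \frac{31417}{68291} = \left(-340997\right) 399347 + \frac{31417}{68291} = -136176128959 + \frac{31417}{68291} = - \frac{9299604022707652}{68291}$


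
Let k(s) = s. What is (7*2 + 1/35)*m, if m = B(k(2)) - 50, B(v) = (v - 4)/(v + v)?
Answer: -49591/70 ≈ -708.44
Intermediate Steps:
B(v) = (-4 + v)/(2*v) (B(v) = (-4 + v)/((2*v)) = (-4 + v)*(1/(2*v)) = (-4 + v)/(2*v))
m = -101/2 (m = (½)*(-4 + 2)/2 - 50 = (½)*(½)*(-2) - 50 = -½ - 50 = -101/2 ≈ -50.500)
(7*2 + 1/35)*m = (7*2 + 1/35)*(-101/2) = (14 + 1/35)*(-101/2) = (491/35)*(-101/2) = -49591/70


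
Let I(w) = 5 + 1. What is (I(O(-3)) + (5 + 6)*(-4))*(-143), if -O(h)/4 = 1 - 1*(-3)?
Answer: 5434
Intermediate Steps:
O(h) = -16 (O(h) = -4*(1 - 1*(-3)) = -4*(1 + 3) = -4*4 = -16)
I(w) = 6
(I(O(-3)) + (5 + 6)*(-4))*(-143) = (6 + (5 + 6)*(-4))*(-143) = (6 + 11*(-4))*(-143) = (6 - 44)*(-143) = -38*(-143) = 5434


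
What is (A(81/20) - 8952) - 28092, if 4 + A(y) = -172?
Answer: -37220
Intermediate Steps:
A(y) = -176 (A(y) = -4 - 172 = -176)
(A(81/20) - 8952) - 28092 = (-176 - 8952) - 28092 = -9128 - 28092 = -37220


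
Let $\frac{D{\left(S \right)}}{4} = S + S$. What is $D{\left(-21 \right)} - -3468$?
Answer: $3300$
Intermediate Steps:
$D{\left(S \right)} = 8 S$ ($D{\left(S \right)} = 4 \left(S + S\right) = 4 \cdot 2 S = 8 S$)
$D{\left(-21 \right)} - -3468 = 8 \left(-21\right) - -3468 = -168 + 3468 = 3300$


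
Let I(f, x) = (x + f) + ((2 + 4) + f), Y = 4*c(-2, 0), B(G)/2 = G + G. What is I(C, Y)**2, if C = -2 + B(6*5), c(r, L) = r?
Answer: 54756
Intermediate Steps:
B(G) = 4*G (B(G) = 2*(G + G) = 2*(2*G) = 4*G)
Y = -8 (Y = 4*(-2) = -8)
C = 118 (C = -2 + 4*(6*5) = -2 + 4*30 = -2 + 120 = 118)
I(f, x) = 6 + x + 2*f (I(f, x) = (f + x) + (6 + f) = 6 + x + 2*f)
I(C, Y)**2 = (6 - 8 + 2*118)**2 = (6 - 8 + 236)**2 = 234**2 = 54756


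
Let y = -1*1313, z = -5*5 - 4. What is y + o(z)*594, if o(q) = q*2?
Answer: -35765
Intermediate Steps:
z = -29 (z = -25 - 4 = -29)
o(q) = 2*q
y = -1313
y + o(z)*594 = -1313 + (2*(-29))*594 = -1313 - 58*594 = -1313 - 34452 = -35765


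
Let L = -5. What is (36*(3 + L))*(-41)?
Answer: 2952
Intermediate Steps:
(36*(3 + L))*(-41) = (36*(3 - 5))*(-41) = (36*(-2))*(-41) = -72*(-41) = 2952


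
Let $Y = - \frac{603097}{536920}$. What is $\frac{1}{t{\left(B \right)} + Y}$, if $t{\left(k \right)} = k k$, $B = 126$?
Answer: $\frac{536920}{8523538823} \approx 6.2993 \cdot 10^{-5}$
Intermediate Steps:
$Y = - \frac{603097}{536920}$ ($Y = \left(-603097\right) \frac{1}{536920} = - \frac{603097}{536920} \approx -1.1233$)
$t{\left(k \right)} = k^{2}$
$\frac{1}{t{\left(B \right)} + Y} = \frac{1}{126^{2} - \frac{603097}{536920}} = \frac{1}{15876 - \frac{603097}{536920}} = \frac{1}{\frac{8523538823}{536920}} = \frac{536920}{8523538823}$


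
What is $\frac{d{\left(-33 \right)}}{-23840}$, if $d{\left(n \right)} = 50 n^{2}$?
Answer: $- \frac{5445}{2384} \approx -2.284$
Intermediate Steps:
$\frac{d{\left(-33 \right)}}{-23840} = \frac{50 \left(-33\right)^{2}}{-23840} = 50 \cdot 1089 \left(- \frac{1}{23840}\right) = 54450 \left(- \frac{1}{23840}\right) = - \frac{5445}{2384}$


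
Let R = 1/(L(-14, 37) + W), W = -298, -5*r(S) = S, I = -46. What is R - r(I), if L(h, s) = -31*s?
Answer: -2659/289 ≈ -9.2007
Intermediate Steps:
r(S) = -S/5
R = -1/1445 (R = 1/(-31*37 - 298) = 1/(-1147 - 298) = 1/(-1445) = -1/1445 ≈ -0.00069204)
R - r(I) = -1/1445 - (-1)*(-46)/5 = -1/1445 - 1*46/5 = -1/1445 - 46/5 = -2659/289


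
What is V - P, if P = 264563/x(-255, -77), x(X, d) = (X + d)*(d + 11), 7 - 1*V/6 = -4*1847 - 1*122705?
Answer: 17104242637/21912 ≈ 7.8059e+5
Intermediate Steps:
V = 780600 (V = 42 - 6*(-4*1847 - 1*122705) = 42 - 6*(-7388 - 122705) = 42 - 6*(-130093) = 42 + 780558 = 780600)
x(X, d) = (11 + d)*(X + d) (x(X, d) = (X + d)*(11 + d) = (11 + d)*(X + d))
P = 264563/21912 (P = 264563/((-77)² + 11*(-255) + 11*(-77) - 255*(-77)) = 264563/(5929 - 2805 - 847 + 19635) = 264563/21912 ≈ 12.074)
V - P = 780600 - 1*264563/21912 = 780600 - 264563/21912 = 17104242637/21912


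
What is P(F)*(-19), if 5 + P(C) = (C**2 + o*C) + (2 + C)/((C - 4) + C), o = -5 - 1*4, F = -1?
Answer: -551/6 ≈ -91.833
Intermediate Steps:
o = -9 (o = -5 - 4 = -9)
P(C) = -5 + C**2 - 9*C + (2 + C)/(-4 + 2*C) (P(C) = -5 + ((C**2 - 9*C) + (2 + C)/((C - 4) + C)) = -5 + ((C**2 - 9*C) + (2 + C)/((-4 + C) + C)) = -5 + ((C**2 - 9*C) + (2 + C)/(-4 + 2*C)) = -5 + (C**2 - 9*C + (2 + C)/(-4 + 2*C)) = -5 + C**2 - 9*C + (2 + C)/(-4 + 2*C))
P(F)*(-19) = ((11 + (-1)**3 - 11*(-1)**2 + (27/2)*(-1))/(-2 - 1))*(-19) = ((11 - 1 - 11*1 - 27/2)/(-3))*(-19) = -(11 - 1 - 11 - 27/2)/3*(-19) = -1/3*(-29/2)*(-19) = (29/6)*(-19) = -551/6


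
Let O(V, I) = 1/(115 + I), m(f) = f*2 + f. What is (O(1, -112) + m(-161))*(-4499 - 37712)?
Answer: 61121528/3 ≈ 2.0374e+7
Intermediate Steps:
m(f) = 3*f (m(f) = 2*f + f = 3*f)
(O(1, -112) + m(-161))*(-4499 - 37712) = (1/(115 - 112) + 3*(-161))*(-4499 - 37712) = (1/3 - 483)*(-42211) = (⅓ - 483)*(-42211) = -1448/3*(-42211) = 61121528/3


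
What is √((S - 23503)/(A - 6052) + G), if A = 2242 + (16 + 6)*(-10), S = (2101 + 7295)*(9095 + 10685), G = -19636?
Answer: 3*I*√118644300190/4030 ≈ 256.41*I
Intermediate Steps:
S = 185852880 (S = 9396*19780 = 185852880)
A = 2022 (A = 2242 + 22*(-10) = 2242 - 220 = 2022)
√((S - 23503)/(A - 6052) + G) = √((185852880 - 23503)/(2022 - 6052) - 19636) = √(185829377/(-4030) - 19636) = √(185829377*(-1/4030) - 19636) = √(-185829377/4030 - 19636) = √(-264962457/4030) = 3*I*√118644300190/4030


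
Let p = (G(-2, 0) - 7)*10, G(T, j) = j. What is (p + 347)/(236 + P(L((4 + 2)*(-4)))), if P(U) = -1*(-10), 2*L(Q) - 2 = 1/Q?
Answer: 277/246 ≈ 1.1260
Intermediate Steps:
L(Q) = 1 + 1/(2*Q) (L(Q) = 1 + (1/Q)/2 = 1 + 1/(2*Q))
p = -70 (p = (0 - 7)*10 = -7*10 = -70)
P(U) = 10
(p + 347)/(236 + P(L((4 + 2)*(-4)))) = (-70 + 347)/(236 + 10) = 277/246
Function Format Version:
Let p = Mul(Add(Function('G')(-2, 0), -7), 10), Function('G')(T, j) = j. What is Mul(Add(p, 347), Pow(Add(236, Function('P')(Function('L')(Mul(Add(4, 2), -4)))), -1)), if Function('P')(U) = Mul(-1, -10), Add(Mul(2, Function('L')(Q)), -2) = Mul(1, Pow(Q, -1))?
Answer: Rational(277, 246) ≈ 1.1260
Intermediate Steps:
Function('L')(Q) = Add(1, Mul(Rational(1, 2), Pow(Q, -1))) (Function('L')(Q) = Add(1, Mul(Rational(1, 2), Mul(1, Pow(Q, -1)))) = Add(1, Mul(Rational(1, 2), Pow(Q, -1))))
p = -70 (p = Mul(Add(0, -7), 10) = Mul(-7, 10) = -70)
Function('P')(U) = 10
Mul(Add(p, 347), Pow(Add(236, Function('P')(Function('L')(Mul(Add(4, 2), -4)))), -1)) = Mul(Add(-70, 347), Pow(Add(236, 10), -1)) = Mul(277, Pow(246, -1)) = Mul(277, Rational(1, 246)) = Rational(277, 246)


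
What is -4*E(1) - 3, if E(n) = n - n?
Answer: -3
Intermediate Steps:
E(n) = 0
-4*E(1) - 3 = -4*0 - 3 = 0 - 3 = -3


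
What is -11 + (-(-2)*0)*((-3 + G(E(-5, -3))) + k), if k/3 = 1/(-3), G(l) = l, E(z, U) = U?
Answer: -11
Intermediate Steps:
k = -1 (k = 3/(-3) = 3*(-1/3) = -1)
-11 + (-(-2)*0)*((-3 + G(E(-5, -3))) + k) = -11 + (-(-2)*0)*((-3 - 3) - 1) = -11 + (-1*0)*(-6 - 1) = -11 + 0*(-7) = -11 + 0 = -11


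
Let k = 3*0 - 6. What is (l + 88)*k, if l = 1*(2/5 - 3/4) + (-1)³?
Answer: -5199/10 ≈ -519.90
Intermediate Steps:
l = -27/20 (l = 1*(2*(⅕) - 3*¼) - 1 = 1*(⅖ - ¾) - 1 = 1*(-7/20) - 1 = -7/20 - 1 = -27/20 ≈ -1.3500)
k = -6 (k = 0 - 6 = -6)
(l + 88)*k = (-27/20 + 88)*(-6) = (1733/20)*(-6) = -5199/10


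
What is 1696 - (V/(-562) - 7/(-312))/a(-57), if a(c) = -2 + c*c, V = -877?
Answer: 482801850085/284670984 ≈ 1696.0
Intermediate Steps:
a(c) = -2 + c**2
1696 - (V/(-562) - 7/(-312))/a(-57) = 1696 - (-877/(-562) - 7/(-312))/(-2 + (-57)**2) = 1696 - (-877*(-1/562) - 7*(-1/312))/(-2 + 3249) = 1696 - (877/562 + 7/312)/3247 = 1696 - 138779/(87672*3247) = 1696 - 1*138779/284670984 = 1696 - 138779/284670984 = 482801850085/284670984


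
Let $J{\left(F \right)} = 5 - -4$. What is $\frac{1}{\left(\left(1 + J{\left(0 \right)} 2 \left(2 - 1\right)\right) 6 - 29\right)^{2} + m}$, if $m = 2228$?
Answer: $\frac{1}{9453} \approx 0.00010579$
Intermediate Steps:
$J{\left(F \right)} = 9$ ($J{\left(F \right)} = 5 + 4 = 9$)
$\frac{1}{\left(\left(1 + J{\left(0 \right)} 2 \left(2 - 1\right)\right) 6 - 29\right)^{2} + m} = \frac{1}{\left(\left(1 + 9 \cdot 2 \left(2 - 1\right)\right) 6 - 29\right)^{2} + 2228} = \frac{1}{\left(\left(1 + 9 \cdot 2 \cdot 1\right) 6 - 29\right)^{2} + 2228} = \frac{1}{\left(\left(1 + 9 \cdot 2\right) 6 - 29\right)^{2} + 2228} = \frac{1}{\left(\left(1 + 18\right) 6 - 29\right)^{2} + 2228} = \frac{1}{\left(19 \cdot 6 - 29\right)^{2} + 2228} = \frac{1}{\left(114 - 29\right)^{2} + 2228} = \frac{1}{85^{2} + 2228} = \frac{1}{7225 + 2228} = \frac{1}{9453}$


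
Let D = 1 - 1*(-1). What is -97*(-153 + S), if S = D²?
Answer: 14453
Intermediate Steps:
D = 2 (D = 1 + 1 = 2)
S = 4 (S = 2² = 4)
-97*(-153 + S) = -97*(-153 + 4) = -97*(-149) = 14453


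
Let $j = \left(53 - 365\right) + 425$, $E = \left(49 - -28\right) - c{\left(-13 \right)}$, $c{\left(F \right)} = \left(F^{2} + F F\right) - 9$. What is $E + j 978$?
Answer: $110262$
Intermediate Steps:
$c{\left(F \right)} = -9 + 2 F^{2}$ ($c{\left(F \right)} = \left(F^{2} + F^{2}\right) - 9 = 2 F^{2} - 9 = -9 + 2 F^{2}$)
$E = -252$ ($E = \left(49 - -28\right) - \left(-9 + 2 \left(-13\right)^{2}\right) = \left(49 + 28\right) - \left(-9 + 2 \cdot 169\right) = 77 - \left(-9 + 338\right) = 77 - 329 = -252$)
$j = 113$ ($j = -312 + 425 = 113$)
$E + j 978 = -252 + 113 \cdot 978 = -252 + 110514 = 110262$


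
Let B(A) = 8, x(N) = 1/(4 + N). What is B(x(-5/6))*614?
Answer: 4912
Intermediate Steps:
B(x(-5/6))*614 = 8*614 = 4912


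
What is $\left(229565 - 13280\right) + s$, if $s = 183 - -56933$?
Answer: $273401$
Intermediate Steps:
$s = 57116$ ($s = 183 + 56933 = 57116$)
$\left(229565 - 13280\right) + s = \left(229565 - 13280\right) + 57116 = 216285 + 57116 = 273401$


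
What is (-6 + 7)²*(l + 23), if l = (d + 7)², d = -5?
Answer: 27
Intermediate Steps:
l = 4 (l = (-5 + 7)² = 2² = 4)
(-6 + 7)²*(l + 23) = (-6 + 7)²*(4 + 23) = 1²*27 = 1*27 = 27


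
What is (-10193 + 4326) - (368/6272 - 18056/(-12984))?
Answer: -3733601345/636216 ≈ -5868.5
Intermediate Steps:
(-10193 + 4326) - (368/6272 - 18056/(-12984)) = -5867 - (368*(1/6272) - 18056*(-1/12984)) = -5867 - (23/392 + 2257/1623) = -5867 - 1*922073/636216 = -5867 - 922073/636216 = -3733601345/636216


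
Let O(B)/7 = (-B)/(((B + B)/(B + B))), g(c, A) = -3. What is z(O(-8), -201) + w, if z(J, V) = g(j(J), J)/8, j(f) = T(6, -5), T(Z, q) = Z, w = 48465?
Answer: 387717/8 ≈ 48465.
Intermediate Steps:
j(f) = 6
O(B) = -7*B (O(B) = 7*((-B)/(((B + B)/(B + B)))) = 7*((-B)/(((2*B)/((2*B))))) = 7*((-B)/(((2*B)*(1/(2*B))))) = 7*(-B/1) = 7*(-B*1) = 7*(-B) = -7*B)
z(J, V) = -3/8
z(O(-8), -201) + w = -3/8 + 48465 = 387717/8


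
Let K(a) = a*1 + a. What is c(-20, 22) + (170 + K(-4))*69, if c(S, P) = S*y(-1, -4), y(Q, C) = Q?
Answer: 11198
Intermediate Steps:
K(a) = 2*a (K(a) = a + a = 2*a)
c(S, P) = -S (c(S, P) = S*(-1) = -S)
c(-20, 22) + (170 + K(-4))*69 = -1*(-20) + (170 + 2*(-4))*69 = 20 + (170 - 8)*69 = 20 + 162*69 = 20 + 11178 = 11198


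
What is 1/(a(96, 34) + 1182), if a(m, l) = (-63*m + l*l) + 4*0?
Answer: -1/3710 ≈ -0.00026954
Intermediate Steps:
a(m, l) = l**2 - 63*m (a(m, l) = (-63*m + l**2) + 0 = (l**2 - 63*m) + 0 = l**2 - 63*m)
1/(a(96, 34) + 1182) = 1/((34**2 - 63*96) + 1182) = 1/((1156 - 6048) + 1182) = 1/(-4892 + 1182) = 1/(-3710) = -1/3710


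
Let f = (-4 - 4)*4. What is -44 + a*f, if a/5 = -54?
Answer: 8596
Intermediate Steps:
f = -32 (f = -8*4 = -32)
a = -270 (a = 5*(-54) = -270)
-44 + a*f = -44 - 270*(-32) = -44 + 8640 = 8596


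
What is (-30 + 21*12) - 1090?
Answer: -868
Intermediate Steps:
(-30 + 21*12) - 1090 = (-30 + 252) - 1090 = 222 - 1090 = -868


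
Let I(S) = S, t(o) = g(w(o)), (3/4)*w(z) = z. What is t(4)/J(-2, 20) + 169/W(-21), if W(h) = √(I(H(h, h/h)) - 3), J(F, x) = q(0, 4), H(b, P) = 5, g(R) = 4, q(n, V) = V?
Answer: 1 + 169*√2/2 ≈ 120.50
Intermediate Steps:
w(z) = 4*z/3
t(o) = 4
J(F, x) = 4
W(h) = √2 (W(h) = √(5 - 3) = √2)
t(4)/J(-2, 20) + 169/W(-21) = 4/4 + 169/(√2) = 4*(¼) + 169*(√2/2) = 1 + 169*√2/2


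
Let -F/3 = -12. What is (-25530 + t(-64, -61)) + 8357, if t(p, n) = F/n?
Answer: -1047589/61 ≈ -17174.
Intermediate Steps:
F = 36 (F = -3*(-12) = 36)
t(p, n) = 36/n
(-25530 + t(-64, -61)) + 8357 = (-25530 + 36/(-61)) + 8357 = (-25530 + 36*(-1/61)) + 8357 = (-25530 - 36/61) + 8357 = -1557366/61 + 8357 = -1047589/61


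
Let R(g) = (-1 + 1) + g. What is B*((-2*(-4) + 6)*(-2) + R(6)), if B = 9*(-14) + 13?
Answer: 2486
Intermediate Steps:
B = -113 (B = -126 + 13 = -113)
R(g) = g (R(g) = 0 + g = g)
B*((-2*(-4) + 6)*(-2) + R(6)) = -113*((-2*(-4) + 6)*(-2) + 6) = -113*((8 + 6)*(-2) + 6) = -113*(14*(-2) + 6) = -113*(-28 + 6) = -113*(-22) = 2486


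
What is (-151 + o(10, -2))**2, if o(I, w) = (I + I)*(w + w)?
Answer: 53361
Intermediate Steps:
o(I, w) = 4*I*w (o(I, w) = (2*I)*(2*w) = 4*I*w)
(-151 + o(10, -2))**2 = (-151 + 4*10*(-2))**2 = (-151 - 80)**2 = (-231)**2 = 53361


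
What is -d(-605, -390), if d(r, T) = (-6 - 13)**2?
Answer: -361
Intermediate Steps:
d(r, T) = 361 (d(r, T) = (-19)**2 = 361)
-d(-605, -390) = -1*361 = -361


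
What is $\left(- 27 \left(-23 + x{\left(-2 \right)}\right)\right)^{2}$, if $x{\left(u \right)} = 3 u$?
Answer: $613089$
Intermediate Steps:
$\left(- 27 \left(-23 + x{\left(-2 \right)}\right)\right)^{2} = \left(- 27 \left(-23 + 3 \left(-2\right)\right)\right)^{2} = \left(- 27 \left(-23 - 6\right)\right)^{2} = \left(\left(-27\right) \left(-29\right)\right)^{2} = 783^{2} = 613089$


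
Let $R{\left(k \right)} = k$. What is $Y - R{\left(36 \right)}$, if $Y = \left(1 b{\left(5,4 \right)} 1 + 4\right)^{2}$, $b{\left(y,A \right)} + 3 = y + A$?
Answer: $64$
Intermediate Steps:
$b{\left(y,A \right)} = -3 + A + y$ ($b{\left(y,A \right)} = -3 + \left(y + A\right) = -3 + \left(A + y\right) = -3 + A + y$)
$Y = 100$ ($Y = \left(1 \left(-3 + 4 + 5\right) 1 + 4\right)^{2} = \left(1 \cdot 6 \cdot 1 + 4\right)^{2} = \left(6 \cdot 1 + 4\right)^{2} = \left(6 + 4\right)^{2} = 10^{2} = 100$)
$Y - R{\left(36 \right)} = 100 - 36 = 64$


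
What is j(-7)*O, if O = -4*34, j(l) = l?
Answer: 952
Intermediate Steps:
O = -136
j(-7)*O = -7*(-136) = 952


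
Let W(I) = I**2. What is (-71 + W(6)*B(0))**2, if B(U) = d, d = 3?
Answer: 1369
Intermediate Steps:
B(U) = 3
(-71 + W(6)*B(0))**2 = (-71 + 6**2*3)**2 = (-71 + 36*3)**2 = (-71 + 108)**2 = 37**2 = 1369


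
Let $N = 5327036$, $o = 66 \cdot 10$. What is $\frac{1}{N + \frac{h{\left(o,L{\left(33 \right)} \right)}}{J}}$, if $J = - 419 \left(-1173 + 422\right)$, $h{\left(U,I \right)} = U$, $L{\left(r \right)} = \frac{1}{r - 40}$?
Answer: $\frac{314669}{1676253091744} \approx 1.8772 \cdot 10^{-7}$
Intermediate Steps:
$o = 660$
$L{\left(r \right)} = \frac{1}{-40 + r}$
$J = 314669$ ($J = \left(-419\right) \left(-751\right) = 314669$)
$\frac{1}{N + \frac{h{\left(o,L{\left(33 \right)} \right)}}{J}} = \frac{1}{5327036 + \frac{660}{314669}} = \frac{1}{\frac{1676253091744}{314669}} = \frac{314669}{1676253091744}$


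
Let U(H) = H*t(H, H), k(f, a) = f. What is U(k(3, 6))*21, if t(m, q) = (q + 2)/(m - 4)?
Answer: -315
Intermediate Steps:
t(m, q) = (2 + q)/(-4 + m)
U(H) = H*(2 + H)/(-4 + H) (U(H) = H*((2 + H)/(-4 + H)) = H*(2 + H)/(-4 + H))
U(k(3, 6))*21 = (3*(2 + 3)/(-4 + 3))*21 = (3*5/(-1))*21 = (3*(-1)*5)*21 = -15*21 = -315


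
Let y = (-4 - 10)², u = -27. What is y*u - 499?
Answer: -5791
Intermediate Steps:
y = 196 (y = (-14)² = 196)
y*u - 499 = 196*(-27) - 499 = -5292 - 499 = -5791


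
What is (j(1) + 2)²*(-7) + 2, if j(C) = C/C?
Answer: -61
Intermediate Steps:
j(C) = 1
(j(1) + 2)²*(-7) + 2 = (1 + 2)²*(-7) + 2 = 3²*(-7) + 2 = 9*(-7) + 2 = -63 + 2 = -61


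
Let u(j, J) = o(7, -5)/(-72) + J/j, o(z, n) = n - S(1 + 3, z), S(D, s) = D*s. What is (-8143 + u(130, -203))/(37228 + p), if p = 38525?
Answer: -12704801/118174680 ≈ -0.10751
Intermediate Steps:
o(z, n) = n - 4*z (o(z, n) = n - (1 + 3)*z = n - 4*z)
u(j, J) = 11/24 + J/j (u(j, J) = (-5 - 4*7)/(-72) + J/j = (-5 - 28)*(-1/72) + J/j = -33*(-1/72) + J/j = 11/24 + J/j)
(-8143 + u(130, -203))/(37228 + p) = (-8143 + (11/24 - 203/130))/(37228 + 38525) = (-8143 + (11/24 - 203*1/130))/75753 = (-8143 + (11/24 - 203/130))*(1/75753) = (-8143 - 1721/1560)*(1/75753) = -12704801/1560*1/75753 = -12704801/118174680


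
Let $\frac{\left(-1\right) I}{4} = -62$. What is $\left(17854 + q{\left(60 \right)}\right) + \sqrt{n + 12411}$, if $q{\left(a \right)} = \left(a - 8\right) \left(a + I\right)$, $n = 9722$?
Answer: $33870 + \sqrt{22133} \approx 34019.0$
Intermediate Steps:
$I = 248$ ($I = \left(-4\right) \left(-62\right) = 248$)
$q{\left(a \right)} = \left(-8 + a\right) \left(248 + a\right)$ ($q{\left(a \right)} = \left(a - 8\right) \left(a + 248\right) = \left(-8 + a\right) \left(248 + a\right)$)
$\left(17854 + q{\left(60 \right)}\right) + \sqrt{n + 12411} = \left(17854 + \left(-1984 + 60^{2} + 240 \cdot 60\right)\right) + \sqrt{9722 + 12411} = \left(17854 + \left(-1984 + 3600 + 14400\right)\right) + \sqrt{22133} = \left(17854 + 16016\right) + \sqrt{22133} = 33870 + \sqrt{22133}$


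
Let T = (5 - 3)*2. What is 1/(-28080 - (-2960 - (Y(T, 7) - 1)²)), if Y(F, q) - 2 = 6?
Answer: -1/25071 ≈ -3.9887e-5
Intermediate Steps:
T = 4 (T = 2*2 = 4)
Y(F, q) = 8 (Y(F, q) = 2 + 6 = 8)
1/(-28080 - (-2960 - (Y(T, 7) - 1)²)) = 1/(-28080 - (-2960 - (8 - 1)²)) = 1/(-28080 - (-2960 - 1*7²)) = 1/(-28080 - (-2960 - 1*49)) = 1/(-28080 - (-2960 - 49)) = 1/(-28080 - 1*(-3009)) = 1/(-28080 + 3009) = 1/(-25071) = -1/25071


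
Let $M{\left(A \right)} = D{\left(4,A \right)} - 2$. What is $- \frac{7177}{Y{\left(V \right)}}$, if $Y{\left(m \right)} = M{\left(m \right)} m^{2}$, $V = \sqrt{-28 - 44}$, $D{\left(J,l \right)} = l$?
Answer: $- \frac{7177}{2736} - \frac{7177 i \sqrt{2}}{912} \approx -2.6232 - 11.129 i$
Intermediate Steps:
$V = 6 i \sqrt{2}$ ($V = \sqrt{-72} = 6 i \sqrt{2} \approx 8.4853 i$)
$M{\left(A \right)} = -2 + A$ ($M{\left(A \right)} = A - 2 = -2 + A$)
$Y{\left(m \right)} = m^{2} \left(-2 + m\right)$ ($Y{\left(m \right)} = \left(-2 + m\right) m^{2} = m^{2} \left(-2 + m\right)$)
$- \frac{7177}{Y{\left(V \right)}} = - \frac{7177}{\left(6 i \sqrt{2}\right)^{2} \left(-2 + 6 i \sqrt{2}\right)} = - \frac{7177}{\left(-72\right) \left(-2 + 6 i \sqrt{2}\right)} = - \frac{7177}{144 - 432 i \sqrt{2}}$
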